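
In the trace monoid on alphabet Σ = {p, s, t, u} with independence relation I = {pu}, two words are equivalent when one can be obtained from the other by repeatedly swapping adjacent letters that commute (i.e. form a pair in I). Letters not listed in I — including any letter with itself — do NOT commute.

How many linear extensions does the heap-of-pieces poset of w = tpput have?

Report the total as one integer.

3

0(t) covers ∅
1(p) covers 0:t
2(p) covers 1:p
3(u) covers 0:t
4(t) covers 2:p, 3:u
floor of heap: 0:t
completions by unplaced set U, small U first (add the entries for U minus each lowest piece of U):
  |U|=1: {4}:1
  |U|=2: {2,4}:1  {3,4}:1
  |U|=3: {1,2,4}:1  {2,3,4}:2
  start at 0(t): 3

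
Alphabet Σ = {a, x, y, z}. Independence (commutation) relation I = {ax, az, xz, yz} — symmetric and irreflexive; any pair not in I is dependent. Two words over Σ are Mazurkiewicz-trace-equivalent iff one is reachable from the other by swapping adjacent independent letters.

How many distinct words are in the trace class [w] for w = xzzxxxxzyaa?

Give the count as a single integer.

165

drop 0:x onto floor
drop 1:z onto floor
drop 2:z onto {1:z}
drop 3:x onto {0:x}
drop 4:x onto {3:x}
drop 5:x onto {4:x}
drop 6:x onto {5:x}
drop 7:z onto {2:z}
drop 8:y onto {6:x}
drop 9:a onto {8:y}
drop 10:a onto {9:a}
ground layer = {0:x, 1:z}
drop-orders for the pieces not yet dropped (sum over which currently-grounded one goes next):
  1 to go: {7} 1  {10} 1
  2 to go: {2,7} 1  {7,10} 2  {9,10} 1
  3 to go: {1,2,7} 1  {2,7,10} 3  {7,9,10} 3  {8,9,10} 1
  4 to go: {1,2,7,10} 4  {2,7,9,10} 6  {6,8,9,10} 1  {7,8,9,10} 4
  5 to go: {1,2,7,9,10} 10  {2,7,8,9,10} 10  {5,6,8,9,10} 1  {6,7,8,9,10} 5
  6 to go: {1,2,7,8,9,10} 20  {2,6,7,8,9,10} 15  {4,5,6,8,9,10} 1  {5,6,7,8,9,10} 6
  7 to go: {1,2,6,7,8,9,10} 35  {2,5,6,7,8,9,10} 21  {3,4,5,6,8,9,10} 1  {4,5,6,7,8,9,10} 7
  8 to go: {0,3,4,5,6,8,9,10} 1  {1,2,5,6,7,8,9,10} 56  {2,4,5,6,7,8,9,10} 28  {3,4,5,6,7,8,9,10} 8
  9 to go: {0,3,4,5,6,7,8,9,10} 9  {1,2,4,5,6,7,8,9,10} 84  {2,3,4,5,6,7,8,9,10} 36
  if 0:x drops first: 120 orders
  if 1:z drops first: 45 orders
heap linearizations: 165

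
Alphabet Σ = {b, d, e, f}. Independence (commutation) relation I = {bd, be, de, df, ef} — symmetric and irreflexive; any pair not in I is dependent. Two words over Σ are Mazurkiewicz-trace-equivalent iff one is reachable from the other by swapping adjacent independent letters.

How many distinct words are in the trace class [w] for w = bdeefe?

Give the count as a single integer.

60

piece 0:b — minimal
piece 1:d — minimal
piece 2:e — minimal
piece 3:e rests on {2:e}
piece 4:f rests on {0:b}
piece 5:e rests on {3:e}
minimal pieces: {0:b, 1:d, 2:e}
ways to finish when only these pieces remain (= sum over removing one remaining piece with nothing left below it):
  1 left: {1}→1  {4}→1  {5}→1
  2 left: {0,4}→1  {1,4}→2  {1,5}→2  {3,5}→1  {4,5}→2
  3 left: {0,1,4}→3  {0,4,5}→3  {1,3,5}→3  {1,4,5}→6  {2,3,5}→1  {3,4,5}→3
  4 left: {0,1,4,5}→12  {0,3,4,5}→6  {1,2,3,5}→4  {1,3,4,5}→12  {2,3,4,5}→4
  placing 0:b first → 20 extensions
  placing 1:d first → 10 extensions
  placing 2:e first → 30 extensions
total linear extensions = 60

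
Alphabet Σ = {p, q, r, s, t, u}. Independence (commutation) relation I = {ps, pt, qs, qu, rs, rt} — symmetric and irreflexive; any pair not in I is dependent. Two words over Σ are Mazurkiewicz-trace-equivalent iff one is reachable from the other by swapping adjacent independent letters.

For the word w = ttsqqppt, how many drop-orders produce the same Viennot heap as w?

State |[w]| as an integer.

12

#0=t has no predecessor
#1=t depends on [0:t]
#2=s depends on [1:t]
#3=q depends on [1:t]
#4=q depends on [3:q]
#5=p depends on [4:q]
#6=p depends on [5:p]
#7=t depends on [2:s, 4:q]
sources: [0:t]
N(rest) = Σ N(rest − s) over sources s of rest; N(one piece) = 1:
  size 1 → [6]=1  [7]=1
  size 2 → [2,7]=1  [5,6]=1  [6,7]=2
  size 3 → [2,6,7]=3  [5,6,7]=3
  size 4 → [2,5,6,7]=6  [4,5,6,7]=3
  size 5 → [2,4,5,6,7]=9  [3,4,5,6,7]=3
  size 6 → [2,3,4,5,6,7]=12
  first=0(t) contributes 12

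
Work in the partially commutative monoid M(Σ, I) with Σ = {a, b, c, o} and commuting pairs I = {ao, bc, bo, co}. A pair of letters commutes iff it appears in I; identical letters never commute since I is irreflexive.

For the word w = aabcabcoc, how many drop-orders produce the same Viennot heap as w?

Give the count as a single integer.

54

0(a) covers ∅
1(a) covers 0:a
2(b) covers 1:a
3(c) covers 1:a
4(a) covers 2:b, 3:c
5(b) covers 4:a
6(c) covers 4:a
7(o) covers ∅
8(c) covers 6:c
floor of heap: 0:a, 7:o
completions by unplaced set U, small U first (add the entries for U minus each lowest piece of U):
  |U|=1: {5}:1  {7}:1  {8}:1
  |U|=2: {5,7}:2  {5,8}:2  {6,8}:1  {7,8}:2
  |U|=3: {5,6,8}:3  {5,7,8}:6  {6,7,8}:3
  |U|=4: {4,5,6,8}:3  {5,6,7,8}:12
  |U|=5: {2,4,5,6,8}:3  {3,4,5,6,8}:3  {4,5,6,7,8}:15
  |U|=6: {2,3,4,5,6,8}:6  {2,4,5,6,7,8}:18  {3,4,5,6,7,8}:18
  |U|=7: {1,2,3,4,5,6,8}:6  {2,3,4,5,6,7,8}:42
  start at 0(a): 48
  start at 7(o): 6
sum over floor = 54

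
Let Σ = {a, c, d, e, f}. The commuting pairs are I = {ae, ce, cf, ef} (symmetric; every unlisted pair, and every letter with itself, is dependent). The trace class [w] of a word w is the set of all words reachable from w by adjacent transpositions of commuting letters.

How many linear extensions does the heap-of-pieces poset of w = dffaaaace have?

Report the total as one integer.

8

#0=d has no predecessor
#1=f depends on [0:d]
#2=f depends on [1:f]
#3=a depends on [2:f]
#4=a depends on [3:a]
#5=a depends on [4:a]
#6=a depends on [5:a]
#7=c depends on [6:a]
#8=e depends on [0:d]
sources: [0:d]
N(rest) = Σ N(rest − s) over sources s of rest; N(one piece) = 1:
  size 1 → [7]=1  [8]=1
  size 2 → [6,7]=1  [7,8]=2
  size 3 → [5,6,7]=1  [6,7,8]=3
  size 4 → [4,5,6,7]=1  [5,6,7,8]=4
  size 5 → [3,4,5,6,7]=1  [4,5,6,7,8]=5
  size 6 → [2,3,4,5,6,7]=1  [3,4,5,6,7,8]=6
  size 7 → [1,2,3,4,5,6,7]=1  [2,3,4,5,6,7,8]=7
  first=0(d) contributes 8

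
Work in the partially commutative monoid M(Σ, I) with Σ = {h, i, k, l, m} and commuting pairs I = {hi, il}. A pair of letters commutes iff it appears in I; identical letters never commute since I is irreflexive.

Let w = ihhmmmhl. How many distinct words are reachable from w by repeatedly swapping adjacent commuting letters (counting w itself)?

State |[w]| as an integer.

piece 0:i — minimal
piece 1:h — minimal
piece 2:h rests on {1:h}
piece 3:m rests on {0:i, 2:h}
piece 4:m rests on {3:m}
piece 5:m rests on {4:m}
piece 6:h rests on {5:m}
piece 7:l rests on {6:h}
minimal pieces: {0:i, 1:h}
ways to finish when only these pieces remain (= sum over removing one remaining piece with nothing left below it):
  1 left: {7}→1
  2 left: {6,7}→1
  3 left: {5,6,7}→1
  4 left: {4,5,6,7}→1
  5 left: {3,4,5,6,7}→1
  6 left: {0,3,4,5,6,7}→1  {2,3,4,5,6,7}→1
  placing 0:i first → 1 extensions
  placing 1:h first → 2 extensions
total linear extensions = 3

3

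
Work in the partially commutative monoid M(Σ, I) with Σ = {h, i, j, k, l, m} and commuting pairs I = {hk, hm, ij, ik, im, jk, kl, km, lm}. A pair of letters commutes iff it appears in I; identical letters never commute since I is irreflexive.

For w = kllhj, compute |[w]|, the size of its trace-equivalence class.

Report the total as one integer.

#0=k has no predecessor
#1=l has no predecessor
#2=l depends on [1:l]
#3=h depends on [2:l]
#4=j depends on [3:h]
sources: [0:k, 1:l]
N(rest) = Σ N(rest − s) over sources s of rest; N(one piece) = 1:
  size 1 → [0]=1  [4]=1
  size 2 → [0,4]=2  [3,4]=1
  size 3 → [0,3,4]=3  [2,3,4]=1
  first=0(k) contributes 1
  first=1(l) contributes 4
|[w]| = 5

5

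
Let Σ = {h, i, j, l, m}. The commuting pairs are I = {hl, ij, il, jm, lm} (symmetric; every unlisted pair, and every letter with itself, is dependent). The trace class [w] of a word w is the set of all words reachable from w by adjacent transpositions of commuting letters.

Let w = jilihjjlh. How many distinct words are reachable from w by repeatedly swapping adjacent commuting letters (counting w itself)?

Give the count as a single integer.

18

#0=j has no predecessor
#1=i has no predecessor
#2=l depends on [0:j]
#3=i depends on [1:i]
#4=h depends on [0:j, 3:i]
#5=j depends on [2:l, 4:h]
#6=j depends on [5:j]
#7=l depends on [6:j]
#8=h depends on [6:j]
sources: [0:j, 1:i]
N(rest) = Σ N(rest − s) over sources s of rest; N(one piece) = 1:
  size 1 → [7]=1  [8]=1
  size 2 → [7,8]=2
  size 3 → [6,7,8]=2
  size 4 → [5,6,7,8]=2
  size 5 → [2,5,6,7,8]=2  [4,5,6,7,8]=2
  size 6 → [2,4,5,6,7,8]=4  [3,4,5,6,7,8]=2
  size 7 → [0,2,4,5,6,7,8]=4  [1,3,4,5,6,7,8]=2  [2,3,4,5,6,7,8]=6
  first=0(j) contributes 8
  first=1(i) contributes 10
|[w]| = 18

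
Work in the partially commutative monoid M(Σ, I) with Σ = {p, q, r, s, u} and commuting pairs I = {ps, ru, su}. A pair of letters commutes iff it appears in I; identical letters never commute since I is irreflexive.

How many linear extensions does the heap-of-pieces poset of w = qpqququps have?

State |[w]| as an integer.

drop 0:q onto floor
drop 1:p onto {0:q}
drop 2:q onto {1:p}
drop 3:q onto {2:q}
drop 4:u onto {3:q}
drop 5:q onto {4:u}
drop 6:u onto {5:q}
drop 7:p onto {6:u}
drop 8:s onto {5:q}
ground layer = {0:q}
drop-orders for the pieces not yet dropped (sum over which currently-grounded one goes next):
  1 to go: {7} 1  {8} 1
  2 to go: {6,7} 1  {7,8} 2
  3 to go: {6,7,8} 3
  4 to go: {5,6,7,8} 3
  5 to go: {4,5,6,7,8} 3
  6 to go: {3,4,5,6,7,8} 3
  7 to go: {2,3,4,5,6,7,8} 3
  if 0:q drops first: 3 orders

3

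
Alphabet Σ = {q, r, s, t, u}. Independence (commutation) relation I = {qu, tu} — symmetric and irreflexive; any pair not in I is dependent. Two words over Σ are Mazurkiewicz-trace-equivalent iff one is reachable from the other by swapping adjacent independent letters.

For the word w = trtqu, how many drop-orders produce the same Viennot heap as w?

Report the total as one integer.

3

0(t) covers ∅
1(r) covers 0:t
2(t) covers 1:r
3(q) covers 2:t
4(u) covers 1:r
floor of heap: 0:t
completions by unplaced set U, small U first (add the entries for U minus each lowest piece of U):
  |U|=1: {3}:1  {4}:1
  |U|=2: {2,3}:1  {3,4}:2
  |U|=3: {2,3,4}:3
  start at 0(t): 3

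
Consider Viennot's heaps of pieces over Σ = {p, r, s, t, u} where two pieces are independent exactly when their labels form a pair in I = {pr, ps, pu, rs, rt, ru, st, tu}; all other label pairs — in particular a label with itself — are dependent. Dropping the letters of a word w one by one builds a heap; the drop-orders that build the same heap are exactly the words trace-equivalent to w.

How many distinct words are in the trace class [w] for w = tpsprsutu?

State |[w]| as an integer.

piece 0:t — minimal
piece 1:p rests on {0:t}
piece 2:s — minimal
piece 3:p rests on {1:p}
piece 4:r — minimal
piece 5:s rests on {2:s}
piece 6:u rests on {5:s}
piece 7:t rests on {3:p}
piece 8:u rests on {6:u}
minimal pieces: {0:t, 2:s, 4:r}
ways to finish when only these pieces remain (= sum over removing one remaining piece with nothing left below it):
  1 left: {4}→1  {7}→1  {8}→1
  2 left: {3,7}→1  {4,7}→2  {4,8}→2  {6,8}→1  {7,8}→2
  3 left: {1,3,7}→1  {3,4,7}→3  {3,7,8}→3  {4,6,8}→3  {4,7,8}→6  {5,6,8}→1  {6,7,8}→3
  4 left: {0,1,3,7}→1  {1,3,4,7}→4  {1,3,7,8}→4  {2,5,6,8}→1  {3,4,7,8}→12  {3,6,7,8}→6  {4,5,6,8}→4  {4,6,7,8}→12  {5,6,7,8}→4
  5 left: {0,1,3,4,7}→5  {0,1,3,7,8}→5  {1,3,4,7,8}→20  {1,3,6,7,8}→10  {2,4,5,6,8}→5  {2,5,6,7,8}→5  {3,4,6,7,8}→30  {3,5,6,7,8}→10  {4,5,6,7,8}→20
  6 left: {0,1,3,4,7,8}→30  {0,1,3,6,7,8}→15  {1,3,4,6,7,8}→60  {1,3,5,6,7,8}→20  {2,3,5,6,7,8}→15  {2,4,5,6,7,8}→30  {3,4,5,6,7,8}→60
  7 left: {0,1,3,4,6,7,8}→105  {0,1,3,5,6,7,8}→35  {1,2,3,5,6,7,8}→35  {1,3,4,5,6,7,8}→140  {2,3,4,5,6,7,8}→105
  placing 0:t first → 280 extensions
  placing 2:s first → 280 extensions
  placing 4:r first → 70 extensions
total linear extensions = 630

630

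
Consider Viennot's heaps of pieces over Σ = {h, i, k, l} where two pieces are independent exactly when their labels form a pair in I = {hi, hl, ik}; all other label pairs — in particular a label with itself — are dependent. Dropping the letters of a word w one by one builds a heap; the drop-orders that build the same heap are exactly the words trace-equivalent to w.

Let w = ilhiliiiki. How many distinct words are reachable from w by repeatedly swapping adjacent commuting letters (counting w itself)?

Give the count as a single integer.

drop 0:i onto floor
drop 1:l onto {0:i}
drop 2:h onto floor
drop 3:i onto {1:l}
drop 4:l onto {3:i}
drop 5:i onto {4:l}
drop 6:i onto {5:i}
drop 7:i onto {6:i}
drop 8:k onto {2:h, 4:l}
drop 9:i onto {7:i}
ground layer = {0:i, 2:h}
drop-orders for the pieces not yet dropped (sum over which currently-grounded one goes next):
  1 to go: {8} 1  {9} 1
  2 to go: {2,8} 1  {7,9} 1  {8,9} 2
  3 to go: {2,8,9} 3  {6,7,9} 1  {7,8,9} 3
  4 to go: {2,7,8,9} 6  {5,6,7,9} 1  {6,7,8,9} 4
  5 to go: {2,6,7,8,9} 10  {5,6,7,8,9} 5
  6 to go: {2,5,6,7,8,9} 15  {4,5,6,7,8,9} 5
  7 to go: {2,4,5,6,7,8,9} 20  {3,4,5,6,7,8,9} 5
  8 to go: {1,3,4,5,6,7,8,9} 5  {2,3,4,5,6,7,8,9} 25
  if 0:i drops first: 30 orders
  if 2:h drops first: 5 orders
heap linearizations: 35

35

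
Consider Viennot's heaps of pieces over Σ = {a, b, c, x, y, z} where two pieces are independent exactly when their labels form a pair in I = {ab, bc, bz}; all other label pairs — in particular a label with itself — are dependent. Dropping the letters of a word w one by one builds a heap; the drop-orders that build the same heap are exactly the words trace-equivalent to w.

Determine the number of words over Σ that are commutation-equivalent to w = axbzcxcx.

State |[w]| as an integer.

3

0(a) covers ∅
1(x) covers 0:a
2(b) covers 1:x
3(z) covers 1:x
4(c) covers 3:z
5(x) covers 2:b, 4:c
6(c) covers 5:x
7(x) covers 6:c
floor of heap: 0:a
completions by unplaced set U, small U first (add the entries for U minus each lowest piece of U):
  |U|=1: {7}:1
  |U|=2: {6,7}:1
  |U|=3: {5,6,7}:1
  |U|=4: {2,5,6,7}:1  {4,5,6,7}:1
  |U|=5: {2,4,5,6,7}:2  {3,4,5,6,7}:1
  |U|=6: {2,3,4,5,6,7}:3
  start at 0(a): 3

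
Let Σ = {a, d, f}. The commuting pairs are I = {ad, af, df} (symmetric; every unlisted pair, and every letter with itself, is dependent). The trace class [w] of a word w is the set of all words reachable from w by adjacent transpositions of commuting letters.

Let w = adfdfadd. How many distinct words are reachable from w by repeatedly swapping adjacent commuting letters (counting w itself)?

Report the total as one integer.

420

piece 0:a — minimal
piece 1:d — minimal
piece 2:f — minimal
piece 3:d rests on {1:d}
piece 4:f rests on {2:f}
piece 5:a rests on {0:a}
piece 6:d rests on {3:d}
piece 7:d rests on {6:d}
minimal pieces: {0:a, 1:d, 2:f}
ways to finish when only these pieces remain (= sum over removing one remaining piece with nothing left below it):
  1 left: {4}→1  {5}→1  {7}→1
  2 left: {0,5}→1  {2,4}→1  {4,5}→2  {4,7}→2  {5,7}→2  {6,7}→1
  3 left: {0,4,5}→3  {0,5,7}→3  {2,4,5}→3  {2,4,7}→3  {3,6,7}→1  {4,5,7}→6  {4,6,7}→3  {5,6,7}→3
  4 left: {0,2,4,5}→6  {0,4,5,7}→12  {0,5,6,7}→6  {1,3,6,7}→1  {2,4,5,7}→12  {2,4,6,7}→6  {3,4,6,7}→4  {3,5,6,7}→4  {4,5,6,7}→12
  5 left: {0,2,4,5,7}→30  {0,3,5,6,7}→10  {0,4,5,6,7}→30  {1,3,4,6,7}→5  {1,3,5,6,7}→5  {2,3,4,6,7}→10  {2,4,5,6,7}→30  {3,4,5,6,7}→20
  6 left: {0,1,3,5,6,7}→15  {0,2,4,5,6,7}→90  {0,3,4,5,6,7}→60  {1,2,3,4,6,7}→15  {1,3,4,5,6,7}→30  {2,3,4,5,6,7}→60
  placing 0:a first → 105 extensions
  placing 1:d first → 210 extensions
  placing 2:f first → 105 extensions
total linear extensions = 420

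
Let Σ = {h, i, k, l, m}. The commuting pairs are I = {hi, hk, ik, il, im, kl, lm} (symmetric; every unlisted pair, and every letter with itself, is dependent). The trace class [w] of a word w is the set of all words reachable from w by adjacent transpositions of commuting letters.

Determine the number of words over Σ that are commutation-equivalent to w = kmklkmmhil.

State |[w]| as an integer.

drop 0:k onto floor
drop 1:m onto {0:k}
drop 2:k onto {1:m}
drop 3:l onto floor
drop 4:k onto {2:k}
drop 5:m onto {4:k}
drop 6:m onto {5:m}
drop 7:h onto {3:l, 6:m}
drop 8:i onto floor
drop 9:l onto {7:h}
ground layer = {0:k, 3:l, 8:i}
drop-orders for the pieces not yet dropped (sum over which currently-grounded one goes next):
  1 to go: {8} 1  {9} 1
  2 to go: {7,9} 1  {8,9} 2
  3 to go: {3,7,9} 1  {6,7,9} 1  {7,8,9} 3
  4 to go: {3,6,7,9} 2  {3,7,8,9} 4  {5,6,7,9} 1  {6,7,8,9} 4
  5 to go: {3,5,6,7,9} 3  {3,6,7,8,9} 10  {4,5,6,7,9} 1  {5,6,7,8,9} 5
  6 to go: {2,4,5,6,7,9} 1  {3,4,5,6,7,9} 4  {3,5,6,7,8,9} 18  {4,5,6,7,8,9} 6
  7 to go: {1,2,4,5,6,7,9} 1  {2,3,4,5,6,7,9} 5  {2,4,5,6,7,8,9} 7  {3,4,5,6,7,8,9} 28
  8 to go: {0,1,2,4,5,6,7,9} 1  {1,2,3,4,5,6,7,9} 6  {1,2,4,5,6,7,8,9} 8  {2,3,4,5,6,7,8,9} 40
  if 0:k drops first: 54 orders
  if 3:l drops first: 9 orders
  if 8:i drops first: 7 orders
heap linearizations: 70

70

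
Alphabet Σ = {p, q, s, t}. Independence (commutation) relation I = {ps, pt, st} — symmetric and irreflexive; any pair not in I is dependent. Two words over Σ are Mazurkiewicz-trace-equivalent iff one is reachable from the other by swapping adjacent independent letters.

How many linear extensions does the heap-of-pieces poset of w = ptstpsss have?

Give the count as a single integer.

drop 0:p onto floor
drop 1:t onto floor
drop 2:s onto floor
drop 3:t onto {1:t}
drop 4:p onto {0:p}
drop 5:s onto {2:s}
drop 6:s onto {5:s}
drop 7:s onto {6:s}
ground layer = {0:p, 1:t, 2:s}
drop-orders for the pieces not yet dropped (sum over which currently-grounded one goes next):
  1 to go: {3} 1  {4} 1  {7} 1
  2 to go: {0,4} 1  {1,3} 1  {3,4} 2  {3,7} 2  {4,7} 2  {6,7} 1
  3 to go: {0,3,4} 3  {0,4,7} 3  {1,3,4} 3  {1,3,7} 3  {3,4,7} 6  {3,6,7} 3  {4,6,7} 3  {5,6,7} 1
  4 to go: {0,1,3,4} 6  {0,3,4,7} 12  {0,4,6,7} 6  {1,3,4,7} 12  {1,3,6,7} 6  {2,5,6,7} 1  {3,4,6,7} 12  {3,5,6,7} 4  {4,5,6,7} 4
  5 to go: {0,1,3,4,7} 30  {0,3,4,6,7} 30  {0,4,5,6,7} 10  {1,3,4,6,7} 30  {1,3,5,6,7} 10  {2,3,5,6,7} 5  {2,4,5,6,7} 5  {3,4,5,6,7} 20
  6 to go: {0,1,3,4,6,7} 90  {0,2,4,5,6,7} 15  {0,3,4,5,6,7} 60  {1,2,3,5,6,7} 15  {1,3,4,5,6,7} 60  {2,3,4,5,6,7} 30
  if 0:p drops first: 105 orders
  if 1:t drops first: 105 orders
  if 2:s drops first: 210 orders
heap linearizations: 420

420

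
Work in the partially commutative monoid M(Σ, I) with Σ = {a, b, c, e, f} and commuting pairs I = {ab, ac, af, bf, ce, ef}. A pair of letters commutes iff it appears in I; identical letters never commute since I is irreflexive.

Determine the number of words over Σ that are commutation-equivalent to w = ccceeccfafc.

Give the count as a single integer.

0(c) covers ∅
1(c) covers 0:c
2(c) covers 1:c
3(e) covers ∅
4(e) covers 3:e
5(c) covers 2:c
6(c) covers 5:c
7(f) covers 6:c
8(a) covers 4:e
9(f) covers 7:f
10(c) covers 9:f
floor of heap: 0:c, 3:e
completions by unplaced set U, small U first (add the entries for U minus each lowest piece of U):
  |U|=1: {8}:1  {10}:1
  |U|=2: {4,8}:1  {8,10}:2  {9,10}:1
  |U|=3: {3,4,8}:1  {4,8,10}:3  {7,9,10}:1  {8,9,10}:3
  |U|=4: {3,4,8,10}:4  {4,8,9,10}:6  {6,7,9,10}:1  {7,8,9,10}:4
  |U|=5: {3,4,8,9,10}:10  {4,7,8,9,10}:10  {5,6,7,9,10}:1  {6,7,8,9,10}:5
  |U|=6: {2,5,6,7,9,10}:1  {3,4,7,8,9,10}:20  {4,6,7,8,9,10}:15  {5,6,7,8,9,10}:6
  |U|=7: {1,2,5,6,7,9,10}:1  {2,5,6,7,8,9,10}:7  {3,4,6,7,8,9,10}:35  {4,5,6,7,8,9,10}:21
  |U|=8: {0,1,2,5,6,7,9,10}:1  {1,2,5,6,7,8,9,10}:8  {2,4,5,6,7,8,9,10}:28  {3,4,5,6,7,8,9,10}:56
  |U|=9: {0,1,2,5,6,7,8,9,10}:9  {1,2,4,5,6,7,8,9,10}:36  {2,3,4,5,6,7,8,9,10}:84
  start at 0(c): 120
  start at 3(e): 45
sum over floor = 165

165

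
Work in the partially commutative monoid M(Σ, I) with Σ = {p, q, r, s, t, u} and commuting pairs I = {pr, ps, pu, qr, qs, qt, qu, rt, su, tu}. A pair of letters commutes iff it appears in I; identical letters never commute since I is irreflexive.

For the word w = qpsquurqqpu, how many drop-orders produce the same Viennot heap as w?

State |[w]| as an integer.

1386

drop 0:q onto floor
drop 1:p onto {0:q}
drop 2:s onto floor
drop 3:q onto {1:p}
drop 4:u onto floor
drop 5:u onto {4:u}
drop 6:r onto {2:s, 5:u}
drop 7:q onto {3:q}
drop 8:q onto {7:q}
drop 9:p onto {8:q}
drop 10:u onto {6:r}
ground layer = {0:q, 2:s, 4:u}
drop-orders for the pieces not yet dropped (sum over which currently-grounded one goes next):
  1 to go: {9} 1  {10} 1
  2 to go: {6,10} 1  {8,9} 1  {9,10} 2
  3 to go: {2,6,10} 1  {5,6,10} 1  {6,9,10} 3  {7,8,9} 1  {8,9,10} 3
  4 to go: {2,5,6,10} 2  {2,6,9,10} 4  {3,7,8,9} 1  {4,5,6,10} 1  {5,6,9,10} 4  {6,8,9,10} 6  {7,8,9,10} 4
  5 to go: {1,3,7,8,9} 1  {2,4,5,6,10} 3  {2,5,6,9,10} 10  {2,6,8,9,10} 10  {3,7,8,9,10} 5  {4,5,6,9,10} 5  {5,6,8,9,10} 10  {6,7,8,9,10} 10
  6 to go: {0,1,3,7,8,9} 1  {1,3,7,8,9,10} 6  {2,4,5,6,9,10} 18  {2,5,6,8,9,10} 30  {2,6,7,8,9,10} 20  {3,6,7,8,9,10} 15  {4,5,6,8,9,10} 15  {5,6,7,8,9,10} 20
  7 to go: {0,1,3,7,8,9,10} 7  {1,3,6,7,8,9,10} 21  {2,3,6,7,8,9,10} 35  {2,4,5,6,8,9,10} 63  {2,5,6,7,8,9,10} 70  {3,5,6,7,8,9,10} 35  {4,5,6,7,8,9,10} 35
  8 to go: {0,1,3,6,7,8,9,10} 28  {1,2,3,6,7,8,9,10} 56  {1,3,5,6,7,8,9,10} 56  {2,3,5,6,7,8,9,10} 140  {2,4,5,6,7,8,9,10} 168  {3,4,5,6,7,8,9,10} 70
  9 to go: {0,1,2,3,6,7,8,9,10} 84  {0,1,3,5,6,7,8,9,10} 84  {1,2,3,5,6,7,8,9,10} 252  {1,3,4,5,6,7,8,9,10} 126  {2,3,4,5,6,7,8,9,10} 378
  if 0:q drops first: 756 orders
  if 2:s drops first: 210 orders
  if 4:u drops first: 420 orders
heap linearizations: 1386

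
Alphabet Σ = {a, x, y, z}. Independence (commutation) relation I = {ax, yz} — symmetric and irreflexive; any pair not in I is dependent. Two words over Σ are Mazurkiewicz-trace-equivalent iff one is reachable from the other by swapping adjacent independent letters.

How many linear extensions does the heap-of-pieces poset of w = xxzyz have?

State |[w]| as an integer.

3

piece 0:x — minimal
piece 1:x rests on {0:x}
piece 2:z rests on {1:x}
piece 3:y rests on {1:x}
piece 4:z rests on {2:z}
minimal pieces: {0:x}
ways to finish when only these pieces remain (= sum over removing one remaining piece with nothing left below it):
  1 left: {3}→1  {4}→1
  2 left: {2,4}→1  {3,4}→2
  3 left: {2,3,4}→3
  placing 0:x first → 3 extensions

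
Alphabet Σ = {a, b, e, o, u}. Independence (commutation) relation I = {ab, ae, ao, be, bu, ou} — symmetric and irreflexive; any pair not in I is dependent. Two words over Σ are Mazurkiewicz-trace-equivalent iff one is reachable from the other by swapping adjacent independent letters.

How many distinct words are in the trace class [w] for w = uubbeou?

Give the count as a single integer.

25

0(u) covers ∅
1(u) covers 0:u
2(b) covers ∅
3(b) covers 2:b
4(e) covers 1:u
5(o) covers 3:b, 4:e
6(u) covers 4:e
floor of heap: 0:u, 2:b
completions by unplaced set U, small U first (add the entries for U minus each lowest piece of U):
  |U|=1: {5}:1  {6}:1
  |U|=2: {3,5}:1  {5,6}:2
  |U|=3: {2,3,5}:1  {3,5,6}:3  {4,5,6}:2
  |U|=4: {1,4,5,6}:2  {2,3,5,6}:4  {3,4,5,6}:5
  |U|=5: {0,1,4,5,6}:2  {1,3,4,5,6}:7  {2,3,4,5,6}:9
  start at 0(u): 16
  start at 2(b): 9
sum over floor = 25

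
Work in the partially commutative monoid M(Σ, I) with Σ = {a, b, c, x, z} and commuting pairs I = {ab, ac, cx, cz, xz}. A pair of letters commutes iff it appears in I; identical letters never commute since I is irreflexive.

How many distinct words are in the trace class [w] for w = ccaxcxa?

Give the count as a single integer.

0(c) covers ∅
1(c) covers 0:c
2(a) covers ∅
3(x) covers 2:a
4(c) covers 1:c
5(x) covers 3:x
6(a) covers 5:x
floor of heap: 0:c, 2:a
completions by unplaced set U, small U first (add the entries for U minus each lowest piece of U):
  |U|=1: {4}:1  {6}:1
  |U|=2: {1,4}:1  {4,6}:2  {5,6}:1
  |U|=3: {0,1,4}:1  {1,4,6}:3  {3,5,6}:1  {4,5,6}:3
  |U|=4: {0,1,4,6}:4  {1,4,5,6}:6  {2,3,5,6}:1  {3,4,5,6}:4
  |U|=5: {0,1,4,5,6}:10  {1,3,4,5,6}:10  {2,3,4,5,6}:5
  start at 0(c): 15
  start at 2(a): 20
sum over floor = 35

35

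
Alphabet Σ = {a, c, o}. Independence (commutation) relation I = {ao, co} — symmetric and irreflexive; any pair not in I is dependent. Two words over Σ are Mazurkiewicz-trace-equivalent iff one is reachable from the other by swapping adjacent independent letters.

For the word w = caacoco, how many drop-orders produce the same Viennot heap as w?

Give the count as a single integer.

piece 0:c — minimal
piece 1:a rests on {0:c}
piece 2:a rests on {1:a}
piece 3:c rests on {2:a}
piece 4:o — minimal
piece 5:c rests on {3:c}
piece 6:o rests on {4:o}
minimal pieces: {0:c, 4:o}
ways to finish when only these pieces remain (= sum over removing one remaining piece with nothing left below it):
  1 left: {5}→1  {6}→1
  2 left: {3,5}→1  {4,6}→1  {5,6}→2
  3 left: {2,3,5}→1  {3,5,6}→3  {4,5,6}→3
  4 left: {1,2,3,5}→1  {2,3,5,6}→4  {3,4,5,6}→6
  5 left: {0,1,2,3,5}→1  {1,2,3,5,6}→5  {2,3,4,5,6}→10
  placing 0:c first → 15 extensions
  placing 4:o first → 6 extensions
total linear extensions = 21

21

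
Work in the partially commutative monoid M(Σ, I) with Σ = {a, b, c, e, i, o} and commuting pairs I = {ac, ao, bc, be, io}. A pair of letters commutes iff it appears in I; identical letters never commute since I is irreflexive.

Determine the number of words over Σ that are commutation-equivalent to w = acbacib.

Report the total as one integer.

drop 0:a onto floor
drop 1:c onto floor
drop 2:b onto {0:a}
drop 3:a onto {2:b}
drop 4:c onto {1:c}
drop 5:i onto {3:a, 4:c}
drop 6:b onto {5:i}
ground layer = {0:a, 1:c}
drop-orders for the pieces not yet dropped (sum over which currently-grounded one goes next):
  1 to go: {6} 1
  2 to go: {5,6} 1
  3 to go: {3,5,6} 1  {4,5,6} 1
  4 to go: {1,4,5,6} 1  {2,3,5,6} 1  {3,4,5,6} 2
  5 to go: {0,2,3,5,6} 1  {1,3,4,5,6} 3  {2,3,4,5,6} 3
  if 0:a drops first: 6 orders
  if 1:c drops first: 4 orders
heap linearizations: 10

10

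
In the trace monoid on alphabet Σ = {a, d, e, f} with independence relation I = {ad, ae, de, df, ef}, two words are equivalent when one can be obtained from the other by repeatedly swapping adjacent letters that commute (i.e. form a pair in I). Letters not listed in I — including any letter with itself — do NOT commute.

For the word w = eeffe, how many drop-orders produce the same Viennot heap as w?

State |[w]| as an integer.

piece 0:e — minimal
piece 1:e rests on {0:e}
piece 2:f — minimal
piece 3:f rests on {2:f}
piece 4:e rests on {1:e}
minimal pieces: {0:e, 2:f}
ways to finish when only these pieces remain (= sum over removing one remaining piece with nothing left below it):
  1 left: {3}→1  {4}→1
  2 left: {1,4}→1  {2,3}→1  {3,4}→2
  3 left: {0,1,4}→1  {1,3,4}→3  {2,3,4}→3
  placing 0:e first → 6 extensions
  placing 2:f first → 4 extensions
total linear extensions = 10

10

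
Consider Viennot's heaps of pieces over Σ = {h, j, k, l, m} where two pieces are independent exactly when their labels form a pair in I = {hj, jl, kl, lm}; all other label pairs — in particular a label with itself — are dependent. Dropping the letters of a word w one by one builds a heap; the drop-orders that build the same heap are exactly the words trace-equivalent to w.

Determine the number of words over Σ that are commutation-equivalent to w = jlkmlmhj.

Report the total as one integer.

36

#0=j has no predecessor
#1=l has no predecessor
#2=k depends on [0:j]
#3=m depends on [2:k]
#4=l depends on [1:l]
#5=m depends on [3:m]
#6=h depends on [4:l, 5:m]
#7=j depends on [5:m]
sources: [0:j, 1:l]
N(rest) = Σ N(rest − s) over sources s of rest; N(one piece) = 1:
  size 1 → [6]=1  [7]=1
  size 2 → [4,6]=1  [6,7]=2
  size 3 → [1,4,6]=1  [4,6,7]=3  [5,6,7]=2
  size 4 → [1,4,6,7]=4  [3,5,6,7]=2  [4,5,6,7]=5
  size 5 → [1,4,5,6,7]=9  [2,3,5,6,7]=2  [3,4,5,6,7]=7
  size 6 → [0,2,3,5,6,7]=2  [1,3,4,5,6,7]=16  [2,3,4,5,6,7]=9
  first=0(j) contributes 25
  first=1(l) contributes 11
|[w]| = 36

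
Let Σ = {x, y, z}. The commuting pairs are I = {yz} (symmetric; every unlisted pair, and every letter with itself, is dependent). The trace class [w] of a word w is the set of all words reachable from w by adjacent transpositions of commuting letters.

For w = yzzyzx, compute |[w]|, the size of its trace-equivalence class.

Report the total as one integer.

10

#0=y has no predecessor
#1=z has no predecessor
#2=z depends on [1:z]
#3=y depends on [0:y]
#4=z depends on [2:z]
#5=x depends on [3:y, 4:z]
sources: [0:y, 1:z]
N(rest) = Σ N(rest − s) over sources s of rest; N(one piece) = 1:
  size 1 → [5]=1
  size 2 → [3,5]=1  [4,5]=1
  size 3 → [0,3,5]=1  [2,4,5]=1  [3,4,5]=2
  size 4 → [0,3,4,5]=3  [1,2,4,5]=1  [2,3,4,5]=3
  first=0(y) contributes 4
  first=1(z) contributes 6
|[w]| = 10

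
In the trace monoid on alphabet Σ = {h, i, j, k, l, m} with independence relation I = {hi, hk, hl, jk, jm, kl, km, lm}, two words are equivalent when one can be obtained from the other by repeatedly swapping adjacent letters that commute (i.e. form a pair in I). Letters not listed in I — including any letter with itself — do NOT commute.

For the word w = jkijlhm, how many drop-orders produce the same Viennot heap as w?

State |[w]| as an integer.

6

#0=j has no predecessor
#1=k has no predecessor
#2=i depends on [0:j, 1:k]
#3=j depends on [2:i]
#4=l depends on [3:j]
#5=h depends on [3:j]
#6=m depends on [5:h]
sources: [0:j, 1:k]
N(rest) = Σ N(rest − s) over sources s of rest; N(one piece) = 1:
  size 1 → [4]=1  [6]=1
  size 2 → [4,6]=2  [5,6]=1
  size 3 → [4,5,6]=3
  size 4 → [3,4,5,6]=3
  size 5 → [2,3,4,5,6]=3
  first=0(j) contributes 3
  first=1(k) contributes 3
|[w]| = 6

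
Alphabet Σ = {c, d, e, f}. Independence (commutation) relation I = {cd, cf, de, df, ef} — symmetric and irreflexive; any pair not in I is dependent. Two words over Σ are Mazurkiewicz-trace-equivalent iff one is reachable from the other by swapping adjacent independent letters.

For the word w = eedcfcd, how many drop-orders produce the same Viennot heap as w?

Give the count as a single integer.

105

0(e) covers ∅
1(e) covers 0:e
2(d) covers ∅
3(c) covers 1:e
4(f) covers ∅
5(c) covers 3:c
6(d) covers 2:d
floor of heap: 0:e, 2:d, 4:f
completions by unplaced set U, small U first (add the entries for U minus each lowest piece of U):
  |U|=1: {4}:1  {5}:1  {6}:1
  |U|=2: {2,6}:1  {3,5}:1  {4,5}:2  {4,6}:2  {5,6}:2
  |U|=3: {1,3,5}:1  {2,4,6}:3  {2,5,6}:3  {3,4,5}:3  {3,5,6}:3  {4,5,6}:6
  |U|=4: {0,1,3,5}:1  {1,3,4,5}:4  {1,3,5,6}:4  {2,3,5,6}:6  {2,4,5,6}:12  {3,4,5,6}:12
  |U|=5: {0,1,3,4,5}:5  {0,1,3,5,6}:5  {1,2,3,5,6}:10  {1,3,4,5,6}:20  {2,3,4,5,6}:30
  start at 0(e): 60
  start at 2(d): 30
  start at 4(f): 15
sum over floor = 105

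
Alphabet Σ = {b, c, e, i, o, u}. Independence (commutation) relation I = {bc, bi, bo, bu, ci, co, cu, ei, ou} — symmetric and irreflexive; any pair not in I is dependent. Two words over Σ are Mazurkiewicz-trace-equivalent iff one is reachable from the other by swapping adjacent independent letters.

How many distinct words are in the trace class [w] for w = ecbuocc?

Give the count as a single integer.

120

#0=e has no predecessor
#1=c depends on [0:e]
#2=b depends on [0:e]
#3=u depends on [0:e]
#4=o depends on [0:e]
#5=c depends on [1:c]
#6=c depends on [5:c]
sources: [0:e]
N(rest) = Σ N(rest − s) over sources s of rest; N(one piece) = 1:
  size 1 → [2]=1  [3]=1  [4]=1  [6]=1
  size 2 → [2,3]=2  [2,4]=2  [2,6]=2  [3,4]=2  [3,6]=2  [4,6]=2  [5,6]=1
  size 3 → [1,5,6]=1  [2,3,4]=6  [2,3,6]=6  [2,4,6]=6  [2,5,6]=3  [3,4,6]=6  [3,5,6]=3  [4,5,6]=3
  size 4 → [1,2,5,6]=4  [1,3,5,6]=4  [1,4,5,6]=4  [2,3,4,6]=24  [2,3,5,6]=12  [2,4,5,6]=12  [3,4,5,6]=12
  size 5 → [1,2,3,5,6]=20  [1,2,4,5,6]=20  [1,3,4,5,6]=20  [2,3,4,5,6]=60
  first=0(e) contributes 120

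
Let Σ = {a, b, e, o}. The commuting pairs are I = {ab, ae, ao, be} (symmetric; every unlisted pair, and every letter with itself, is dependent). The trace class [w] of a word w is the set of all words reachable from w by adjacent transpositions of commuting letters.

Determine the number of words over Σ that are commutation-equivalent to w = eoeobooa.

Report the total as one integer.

8

piece 0:e — minimal
piece 1:o rests on {0:e}
piece 2:e rests on {1:o}
piece 3:o rests on {2:e}
piece 4:b rests on {3:o}
piece 5:o rests on {4:b}
piece 6:o rests on {5:o}
piece 7:a — minimal
minimal pieces: {0:e, 7:a}
ways to finish when only these pieces remain (= sum over removing one remaining piece with nothing left below it):
  1 left: {6}→1  {7}→1
  2 left: {5,6}→1  {6,7}→2
  3 left: {4,5,6}→1  {5,6,7}→3
  4 left: {3,4,5,6}→1  {4,5,6,7}→4
  5 left: {2,3,4,5,6}→1  {3,4,5,6,7}→5
  6 left: {1,2,3,4,5,6}→1  {2,3,4,5,6,7}→6
  placing 0:e first → 7 extensions
  placing 7:a first → 1 extensions
total linear extensions = 8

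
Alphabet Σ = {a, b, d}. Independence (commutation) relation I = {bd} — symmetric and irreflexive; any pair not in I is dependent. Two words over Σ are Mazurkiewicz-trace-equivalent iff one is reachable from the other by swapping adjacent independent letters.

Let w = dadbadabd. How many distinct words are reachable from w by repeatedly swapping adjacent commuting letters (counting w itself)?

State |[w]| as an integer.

piece 0:d — minimal
piece 1:a rests on {0:d}
piece 2:d rests on {1:a}
piece 3:b rests on {1:a}
piece 4:a rests on {2:d, 3:b}
piece 5:d rests on {4:a}
piece 6:a rests on {5:d}
piece 7:b rests on {6:a}
piece 8:d rests on {6:a}
minimal pieces: {0:d}
ways to finish when only these pieces remain (= sum over removing one remaining piece with nothing left below it):
  1 left: {7}→1  {8}→1
  2 left: {7,8}→2
  3 left: {6,7,8}→2
  4 left: {5,6,7,8}→2
  5 left: {4,5,6,7,8}→2
  6 left: {2,4,5,6,7,8}→2  {3,4,5,6,7,8}→2
  7 left: {2,3,4,5,6,7,8}→4
  placing 0:d first → 4 extensions

4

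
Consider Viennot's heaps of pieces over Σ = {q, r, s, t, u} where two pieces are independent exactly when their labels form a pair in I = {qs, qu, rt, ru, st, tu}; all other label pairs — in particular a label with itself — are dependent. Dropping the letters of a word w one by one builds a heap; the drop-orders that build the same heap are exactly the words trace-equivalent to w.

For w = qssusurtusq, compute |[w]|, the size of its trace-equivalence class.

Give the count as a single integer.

286

piece 0:q — minimal
piece 1:s — minimal
piece 2:s rests on {1:s}
piece 3:u rests on {2:s}
piece 4:s rests on {3:u}
piece 5:u rests on {4:s}
piece 6:r rests on {0:q, 4:s}
piece 7:t rests on {0:q}
piece 8:u rests on {5:u}
piece 9:s rests on {6:r, 8:u}
piece 10:q rests on {6:r, 7:t}
minimal pieces: {0:q, 1:s}
ways to finish when only these pieces remain (= sum over removing one remaining piece with nothing left below it):
  1 left: {9}→1  {10}→1
  2 left: {7,10}→1  {8,9}→1  {9,10}→2
  3 left: {5,8,9}→1  {6,9,10}→2  {7,9,10}→3  {8,9,10}→3
  4 left: {5,8,9,10}→4  {6,7,9,10}→5  {6,8,9,10}→5  {7,8,9,10}→6
  5 left: {0,6,7,9,10}→5  {5,6,8,9,10}→9  {5,7,8,9,10}→10  {6,7,8,9,10}→16
  6 left: {0,6,7,8,9,10}→21  {4,5,6,8,9,10}→9  {5,6,7,8,9,10}→35
  7 left: {0,5,6,7,8,9,10}→56  {3,4,5,6,8,9,10}→9  {4,5,6,7,8,9,10}→44
  8 left: {0,4,5,6,7,8,9,10}→100  {2,3,4,5,6,8,9,10}→9  {3,4,5,6,7,8,9,10}→53
  9 left: {0,3,4,5,6,7,8,9,10}→153  {1,2,3,4,5,6,8,9,10}→9  {2,3,4,5,6,7,8,9,10}→62
  placing 0:q first → 71 extensions
  placing 1:s first → 215 extensions
total linear extensions = 286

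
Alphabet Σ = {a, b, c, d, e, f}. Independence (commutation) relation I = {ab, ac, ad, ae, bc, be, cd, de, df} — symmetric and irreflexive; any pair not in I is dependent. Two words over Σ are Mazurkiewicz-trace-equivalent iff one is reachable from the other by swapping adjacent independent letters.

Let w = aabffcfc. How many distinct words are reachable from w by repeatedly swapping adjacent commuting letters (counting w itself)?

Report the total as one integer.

3

#0=a has no predecessor
#1=a depends on [0:a]
#2=b has no predecessor
#3=f depends on [1:a, 2:b]
#4=f depends on [3:f]
#5=c depends on [4:f]
#6=f depends on [5:c]
#7=c depends on [6:f]
sources: [0:a, 2:b]
N(rest) = Σ N(rest − s) over sources s of rest; N(one piece) = 1:
  size 1 → [7]=1
  size 2 → [6,7]=1
  size 3 → [5,6,7]=1
  size 4 → [4,5,6,7]=1
  size 5 → [3,4,5,6,7]=1
  size 6 → [1,3,4,5,6,7]=1  [2,3,4,5,6,7]=1
  first=0(a) contributes 2
  first=2(b) contributes 1
|[w]| = 3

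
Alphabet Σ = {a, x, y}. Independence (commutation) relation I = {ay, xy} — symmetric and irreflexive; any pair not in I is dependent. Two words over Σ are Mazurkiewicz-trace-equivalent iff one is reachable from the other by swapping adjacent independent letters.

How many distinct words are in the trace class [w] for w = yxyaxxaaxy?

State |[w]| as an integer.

120

0(y) covers ∅
1(x) covers ∅
2(y) covers 0:y
3(a) covers 1:x
4(x) covers 3:a
5(x) covers 4:x
6(a) covers 5:x
7(a) covers 6:a
8(x) covers 7:a
9(y) covers 2:y
floor of heap: 0:y, 1:x
completions by unplaced set U, small U first (add the entries for U minus each lowest piece of U):
  |U|=1: {8}:1  {9}:1
  |U|=2: {2,9}:1  {7,8}:1  {8,9}:2
  |U|=3: {0,2,9}:1  {2,8,9}:3  {6,7,8}:1  {7,8,9}:3
  |U|=4: {0,2,8,9}:4  {2,7,8,9}:6  {5,6,7,8}:1  {6,7,8,9}:4
  |U|=5: {0,2,7,8,9}:10  {2,6,7,8,9}:10  {4,5,6,7,8}:1  {5,6,7,8,9}:5
  |U|=6: {0,2,6,7,8,9}:20  {2,5,6,7,8,9}:15  {3,4,5,6,7,8}:1  {4,5,6,7,8,9}:6
  |U|=7: {0,2,5,6,7,8,9}:35  {1,3,4,5,6,7,8}:1  {2,4,5,6,7,8,9}:21  {3,4,5,6,7,8,9}:7
  |U|=8: {0,2,4,5,6,7,8,9}:56  {1,3,4,5,6,7,8,9}:8  {2,3,4,5,6,7,8,9}:28
  start at 0(y): 36
  start at 1(x): 84
sum over floor = 120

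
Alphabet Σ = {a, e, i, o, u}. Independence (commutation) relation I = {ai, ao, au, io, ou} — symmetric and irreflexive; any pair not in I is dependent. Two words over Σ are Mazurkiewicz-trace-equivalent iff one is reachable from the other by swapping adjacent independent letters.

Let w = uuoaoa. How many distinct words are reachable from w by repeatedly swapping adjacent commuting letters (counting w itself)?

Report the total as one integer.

90

piece 0:u — minimal
piece 1:u rests on {0:u}
piece 2:o — minimal
piece 3:a — minimal
piece 4:o rests on {2:o}
piece 5:a rests on {3:a}
minimal pieces: {0:u, 2:o, 3:a}
ways to finish when only these pieces remain (= sum over removing one remaining piece with nothing left below it):
  1 left: {1}→1  {4}→1  {5}→1
  2 left: {0,1}→1  {1,4}→2  {1,5}→2  {2,4}→1  {3,5}→1  {4,5}→2
  3 left: {0,1,4}→3  {0,1,5}→3  {1,2,4}→3  {1,3,5}→3  {1,4,5}→6  {2,4,5}→3  {3,4,5}→3
  4 left: {0,1,2,4}→6  {0,1,3,5}→6  {0,1,4,5}→12  {1,2,4,5}→12  {1,3,4,5}→12  {2,3,4,5}→6
  placing 0:u first → 30 extensions
  placing 2:o first → 30 extensions
  placing 3:a first → 30 extensions
total linear extensions = 90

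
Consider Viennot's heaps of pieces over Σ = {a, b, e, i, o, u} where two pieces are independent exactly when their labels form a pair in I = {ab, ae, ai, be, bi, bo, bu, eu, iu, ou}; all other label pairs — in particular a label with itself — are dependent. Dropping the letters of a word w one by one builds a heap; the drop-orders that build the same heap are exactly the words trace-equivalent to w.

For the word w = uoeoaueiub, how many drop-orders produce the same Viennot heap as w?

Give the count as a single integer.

450

#0=u has no predecessor
#1=o has no predecessor
#2=e depends on [1:o]
#3=o depends on [2:e]
#4=a depends on [0:u, 3:o]
#5=u depends on [4:a]
#6=e depends on [3:o]
#7=i depends on [6:e]
#8=u depends on [5:u]
#9=b has no predecessor
sources: [0:u, 1:o, 9:b]
N(rest) = Σ N(rest − s) over sources s of rest; N(one piece) = 1:
  size 1 → [7]=1  [8]=1  [9]=1
  size 2 → [5,8]=1  [6,7]=1  [7,8]=2  [7,9]=2  [8,9]=2
  size 3 → [4,5,8]=1  [5,7,8]=3  [5,8,9]=3  [6,7,8]=3  [6,7,9]=3  [7,8,9]=6
  size 4 → [0,4,5,8]=1  [4,5,7,8]=4  [4,5,8,9]=4  [5,6,7,8]=6  [5,7,8,9]=12  [6,7,8,9]=12
  size 5 → [0,4,5,7,8]=5  [0,4,5,8,9]=5  [4,5,6,7,8]=10  [4,5,7,8,9]=20  [5,6,7,8,9]=30
  size 6 → [0,4,5,6,7,8]=15  [0,4,5,7,8,9]=30  [3,4,5,6,7,8]=10  [4,5,6,7,8,9]=60
  size 7 → [0,3,4,5,6,7,8]=25  [0,4,5,6,7,8,9]=105  [2,3,4,5,6,7,8]=10  [3,4,5,6,7,8,9]=70
  size 8 → [0,2,3,4,5,6,7,8]=35  [0,3,4,5,6,7,8,9]=200  [1,2,3,4,5,6,7,8]=10  [2,3,4,5,6,7,8,9]=80
  first=0(u) contributes 90
  first=1(o) contributes 315
  first=9(b) contributes 45
|[w]| = 450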